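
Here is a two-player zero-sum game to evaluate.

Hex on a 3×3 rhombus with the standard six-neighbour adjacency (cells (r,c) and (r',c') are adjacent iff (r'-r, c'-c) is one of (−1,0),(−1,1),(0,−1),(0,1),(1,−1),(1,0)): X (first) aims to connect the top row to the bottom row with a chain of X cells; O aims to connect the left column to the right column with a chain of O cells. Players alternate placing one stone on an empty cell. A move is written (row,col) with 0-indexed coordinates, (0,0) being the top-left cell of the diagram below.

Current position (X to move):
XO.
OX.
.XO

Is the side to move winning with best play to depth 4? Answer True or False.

p1 X@[XO./OX./.XO]: (0,2)[XOX/OX./.XO]+1* (1,2)[XO./OXX/.XO]-1 (2,0)[XO./OX./XXO]-1
p2 O@[XOX/OX./.XO] terminal -1; root [XO./OX./.XO] d4

X winning at [XO./OX./.XO]: True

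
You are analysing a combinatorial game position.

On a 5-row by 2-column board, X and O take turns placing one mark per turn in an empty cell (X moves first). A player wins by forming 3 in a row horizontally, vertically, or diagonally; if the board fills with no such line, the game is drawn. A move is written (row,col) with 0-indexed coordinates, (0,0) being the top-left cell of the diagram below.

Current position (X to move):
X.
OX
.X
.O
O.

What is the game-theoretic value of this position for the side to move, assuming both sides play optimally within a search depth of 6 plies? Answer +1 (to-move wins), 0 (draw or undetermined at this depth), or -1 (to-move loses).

[X./OX/.X/.O/O.] X move#1: (0,1):+1/XX/OX/.X/.O/O.*, (2,0):+0/X./OX/XX/.O/O., (3,0):+0/X./OX/.X/XO/O., (4,1):+0/X./OX/.X/.O/OX
[XX/OX/.X/.O/O.] end (terminal -1, O#2); searched X./OX/.X/.O/O. to 6

value(X./OX/.X/.O/O., X) = +1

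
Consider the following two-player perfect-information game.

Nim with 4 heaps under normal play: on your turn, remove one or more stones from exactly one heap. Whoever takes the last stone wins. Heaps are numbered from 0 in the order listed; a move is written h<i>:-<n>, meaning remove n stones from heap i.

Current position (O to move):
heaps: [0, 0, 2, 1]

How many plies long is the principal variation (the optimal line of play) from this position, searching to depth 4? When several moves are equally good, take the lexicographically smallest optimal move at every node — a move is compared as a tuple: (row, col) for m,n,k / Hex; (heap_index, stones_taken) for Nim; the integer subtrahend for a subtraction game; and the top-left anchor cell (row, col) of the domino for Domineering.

PV length from [(0,0,2,1)]: 3 plies

ply 1, O at (0,0,2,1) | h2:-1=+1→(0,0,1,1)*; h2:-2=-1→(0,0,0,1); h3:-1=-1→(0,0,2,0)
ply 2, X at (0,0,1,1) | h2:-1=-1→(0,0,0,1)*; h3:-1=-1→(0,0,1,0)
ply 3, O at (0,0,0,1) | h3:-1=+1→(0,0,0,0)*
ply 4: (0,0,0,0) is terminal -1 (X); from (0,0,2,1) depth 4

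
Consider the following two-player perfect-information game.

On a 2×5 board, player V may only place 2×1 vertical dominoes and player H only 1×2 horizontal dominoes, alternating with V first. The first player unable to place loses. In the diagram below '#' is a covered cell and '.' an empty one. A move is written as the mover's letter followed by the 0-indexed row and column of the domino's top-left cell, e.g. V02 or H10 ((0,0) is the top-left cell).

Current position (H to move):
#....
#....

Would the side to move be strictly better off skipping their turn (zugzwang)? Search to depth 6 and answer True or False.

p1 H@[#..../#....]: H01[###../#....]-1 H02[#.##./#....]+1* H03[#..##/#....]-1 H11[#..../###..]-1 H12[#..../#.##.]+1 H13[#..../#..##]-1
p2 V@[#.##./#....]: V01[####./##...]-1* V04[#.###/#...#]-1
p3 H@[####./##...]: H12[####./####.]-1 H13[####./##.##]+1*
p4 V@[####./##.##] terminal -1; root [#..../#....] d6
suppose H passes — search the same position with V to move:
pass> p1 V@[#..../#....]: V01[##.../##...]-1* V02[#.#../#.#..]-1 V03[#..#./#..#.]-1 V04[#...#/#...#]-1
pass> p2 H@[##.../##...]: H02[####./##...]+1* H03[##.##/##...]+1 H12[##.../####.]+1 H13[##.../##.##]+1
pass> p3 V@[####./##...]: V04[#####/##..#]-1*
pass> p4 H@[#####/##..#]: H12[#####/#####]+1*
pass> p5 V@[#####/#####] terminal -1; root [#..../#....] d6
for H: play +1, pass +1

zugzwang(#..../#...., H) = False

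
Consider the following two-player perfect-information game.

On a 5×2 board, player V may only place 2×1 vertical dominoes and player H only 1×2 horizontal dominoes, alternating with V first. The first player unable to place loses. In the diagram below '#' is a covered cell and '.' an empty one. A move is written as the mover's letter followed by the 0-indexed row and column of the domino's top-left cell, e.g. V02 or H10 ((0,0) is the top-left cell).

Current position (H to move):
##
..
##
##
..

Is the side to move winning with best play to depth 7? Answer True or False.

H winning at [##/../##/##/..]: True

ply 1, H at ##/../##/##/.. | H10=+1→##/##/##/##/..*; H40=+1→##/../##/##/##
ply 2: ##/##/##/##/.. is terminal -1 (V); from ##/../##/##/.. depth 7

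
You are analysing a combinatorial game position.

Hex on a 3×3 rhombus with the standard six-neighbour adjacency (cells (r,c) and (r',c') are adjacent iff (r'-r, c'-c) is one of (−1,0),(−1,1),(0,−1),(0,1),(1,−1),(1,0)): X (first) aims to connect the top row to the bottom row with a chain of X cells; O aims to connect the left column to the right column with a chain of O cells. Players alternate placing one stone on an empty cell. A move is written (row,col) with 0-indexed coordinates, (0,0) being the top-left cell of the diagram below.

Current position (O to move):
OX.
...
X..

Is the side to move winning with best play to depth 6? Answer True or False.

p1 O@[OX./.../X..]: (0,2)[OXO/.../X..]-1* (1,0)[OX./O../X..]-1 (1,1)[OX./.O./X..]-1 (1,2)[OX./..O/X..]-1 (2,1)[OX./.../XO.]-1 (2,2)[OX./.../X.O]-1
p2 X@[OXO/.../X..]: (1,0)[OXO/X../X..]+1* (1,1)[OXO/.X./X..]+1 (1,2)[OXO/..X/X..]+1 (2,1)[OXO/.../XX.]+1 (2,2)[OXO/.../X.X]+1
p3 O@[OXO/X../X..] terminal -1; root [OX./.../X..] d6

O winning at [OX./.../X..]: False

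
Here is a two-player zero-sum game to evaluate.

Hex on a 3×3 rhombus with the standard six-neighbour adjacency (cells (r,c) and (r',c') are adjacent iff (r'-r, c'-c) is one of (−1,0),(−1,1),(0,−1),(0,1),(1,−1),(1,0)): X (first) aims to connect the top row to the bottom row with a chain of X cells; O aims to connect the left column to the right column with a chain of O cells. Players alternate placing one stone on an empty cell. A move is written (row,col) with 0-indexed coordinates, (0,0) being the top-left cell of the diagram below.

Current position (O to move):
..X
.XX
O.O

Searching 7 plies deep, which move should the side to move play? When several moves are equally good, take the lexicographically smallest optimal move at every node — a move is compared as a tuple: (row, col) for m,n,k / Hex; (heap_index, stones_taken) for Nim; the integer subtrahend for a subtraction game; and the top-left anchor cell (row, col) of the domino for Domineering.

O's best at [..X/.XX/O.O]: (2,1)

[..X/.XX/O.O] O move#1: (0,0):-1/O.X/.XX/O.O, (0,1):-1/.OX/.XX/O.O, (1,0):-1/..X/OXX/O.O, (2,1):+1/..X/.XX/OOO*
[..X/.XX/OOO] end (terminal -1, X#2); searched ..X/.XX/O.O to 7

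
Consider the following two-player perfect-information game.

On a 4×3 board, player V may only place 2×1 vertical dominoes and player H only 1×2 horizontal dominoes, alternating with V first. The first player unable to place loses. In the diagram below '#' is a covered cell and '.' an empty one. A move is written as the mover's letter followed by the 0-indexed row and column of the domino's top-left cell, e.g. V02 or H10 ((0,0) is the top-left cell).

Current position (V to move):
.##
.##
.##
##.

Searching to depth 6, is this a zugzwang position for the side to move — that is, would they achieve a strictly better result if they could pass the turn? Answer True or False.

p1 V@[.##/.##/.##/##.]: V00[###/###/.##/##.]+1* V10[.##/###/###/##.]+1
p2 H@[###/###/.##/##.] terminal -1; root [.##/.##/.##/##.] d6
if V skipped the turn, H would face:
~ p1 H@[.##/.##/.##/##.] terminal -1; root [.##/.##/.##/##.] d6
compare (V): move=+1 vs pass=+1

zugzwang(.##/.##/.##/##., V) = False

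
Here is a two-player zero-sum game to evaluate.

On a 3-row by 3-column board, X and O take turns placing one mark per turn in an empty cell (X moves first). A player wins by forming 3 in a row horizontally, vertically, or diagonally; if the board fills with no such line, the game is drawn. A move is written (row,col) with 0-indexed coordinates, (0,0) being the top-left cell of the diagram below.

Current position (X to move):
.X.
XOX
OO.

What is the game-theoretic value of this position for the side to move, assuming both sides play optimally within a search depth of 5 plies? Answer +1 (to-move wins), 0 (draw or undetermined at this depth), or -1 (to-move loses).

p1 X@[.X./XOX/OO.]: (0,0)[XX./XOX/OO.]-1* (0,2)[.XX/XOX/OO.]-1 (2,2)[.X./XOX/OOX]-1
p2 O@[XX./XOX/OO.]: (0,2)[XXO/XOX/OO.]+1* (2,2)[XX./XOX/OOO]+1
p3 X@[XXO/XOX/OO.] terminal -1; root [.X./XOX/OO.] d5

value(.X./XOX/OO., X) = -1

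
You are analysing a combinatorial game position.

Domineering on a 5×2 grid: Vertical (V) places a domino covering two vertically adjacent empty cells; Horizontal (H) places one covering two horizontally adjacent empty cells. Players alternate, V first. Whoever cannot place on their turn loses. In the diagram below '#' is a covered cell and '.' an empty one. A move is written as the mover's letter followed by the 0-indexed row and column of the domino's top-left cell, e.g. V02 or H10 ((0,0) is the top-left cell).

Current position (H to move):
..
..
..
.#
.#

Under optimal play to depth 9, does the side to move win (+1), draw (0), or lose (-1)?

value(../../../.#/.#, H) = +1

ply 1, H at ../../../.#/.# | H00=-1→##/../../.#/.#; H10=+1→../##/../.#/.#*; H20=-1→../../##/.#/.#
ply 2, V at ../##/../.#/.# | V20=-1→../##/#./##/.#*; V30=-1→../##/../##/##
ply 3, H at ../##/#./##/.# | H00=+1→##/##/#./##/.#*
ply 4: ##/##/#./##/.# is terminal -1 (V); from ../../../.#/.# depth 9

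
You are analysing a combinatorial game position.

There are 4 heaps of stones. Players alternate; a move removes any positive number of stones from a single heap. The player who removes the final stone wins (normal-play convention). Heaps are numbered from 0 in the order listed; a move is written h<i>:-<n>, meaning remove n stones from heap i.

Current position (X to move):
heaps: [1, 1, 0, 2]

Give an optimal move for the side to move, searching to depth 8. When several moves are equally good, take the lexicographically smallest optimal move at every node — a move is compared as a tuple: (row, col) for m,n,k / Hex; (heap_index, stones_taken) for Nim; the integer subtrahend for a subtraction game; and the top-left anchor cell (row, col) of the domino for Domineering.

[(1,1,0,2)] X move#1: h0:-1:-1/(0,1,0,2), h1:-1:-1/(1,0,0,2), h3:-1:-1/(1,1,0,1), h3:-2:+1/(1,1,0,0)*
[(1,1,0,0)] O move#2: h0:-1:-1/(0,1,0,0)*, h1:-1:-1/(1,0,0,0)
[(0,1,0,0)] X move#3: h1:-1:+1/(0,0,0,0)*
[(0,0,0,0)] end (terminal -1, O#4); searched (1,1,0,2) to 8

X's best at [(1,1,0,2)]: h3:-2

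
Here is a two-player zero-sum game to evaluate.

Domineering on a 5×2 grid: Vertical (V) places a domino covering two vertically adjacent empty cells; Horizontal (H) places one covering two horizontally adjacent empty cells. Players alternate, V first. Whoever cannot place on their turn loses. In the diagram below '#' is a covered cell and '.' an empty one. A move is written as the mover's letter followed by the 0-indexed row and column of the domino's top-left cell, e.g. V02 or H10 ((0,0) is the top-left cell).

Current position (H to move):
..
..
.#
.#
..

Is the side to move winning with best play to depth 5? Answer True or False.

H winning at [../../.#/.#/..]: True

[../../.#/.#/..] H move#1: H00:+1/##/../.#/.#/..*, H10:+1/../##/.#/.#/.., H40:-1/../../.#/.#/##
[##/../.#/.#/..] V move#2: V10:-1/##/#./##/.#/..*, V20:-1/##/../##/##/.., V30:-1/##/../.#/##/#.
[##/#./##/.#/..] H move#3: H40:+1/##/#./##/.#/##*
[##/#./##/.#/##] end (terminal -1, V#4); searched ../../.#/.#/.. to 5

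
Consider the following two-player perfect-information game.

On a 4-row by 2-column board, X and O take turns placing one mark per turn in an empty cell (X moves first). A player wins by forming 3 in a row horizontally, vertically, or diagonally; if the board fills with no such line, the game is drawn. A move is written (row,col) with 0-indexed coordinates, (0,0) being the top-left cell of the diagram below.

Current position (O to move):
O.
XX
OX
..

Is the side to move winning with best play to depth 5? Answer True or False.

p1 O@[O./XX/OX/..]: (0,1)[OO/XX/OX/..]-1* (3,0)[O./XX/OX/O.]-1 (3,1)[O./XX/OX/.O]-1
p2 X@[OO/XX/OX/..]: (3,0)[OO/XX/OX/X.]+0 (3,1)[OO/XX/OX/.X]+1*
p3 O@[OO/XX/OX/.X] terminal -1; root [O./XX/OX/..] d5

O winning at [O./XX/OX/..]: False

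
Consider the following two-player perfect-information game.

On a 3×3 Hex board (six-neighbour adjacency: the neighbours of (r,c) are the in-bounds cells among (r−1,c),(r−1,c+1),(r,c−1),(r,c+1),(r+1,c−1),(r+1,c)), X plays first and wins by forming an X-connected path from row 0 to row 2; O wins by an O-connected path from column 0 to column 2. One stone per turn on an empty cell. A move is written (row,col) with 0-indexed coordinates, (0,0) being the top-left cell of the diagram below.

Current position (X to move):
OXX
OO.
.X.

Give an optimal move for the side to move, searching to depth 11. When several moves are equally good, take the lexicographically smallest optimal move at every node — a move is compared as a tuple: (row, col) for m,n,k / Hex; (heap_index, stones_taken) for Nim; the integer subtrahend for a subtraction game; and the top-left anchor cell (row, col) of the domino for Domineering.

X's best at [OXX/OO./.X.]: (1,2)

p1 X@[OXX/OO./.X.]: (1,2)[OXX/OOX/.X.]+1* (2,0)[OXX/OO./XX.]-1 (2,2)[OXX/OO./.XX]-1
p2 O@[OXX/OOX/.X.] terminal -1; root [OXX/OO./.X.] d11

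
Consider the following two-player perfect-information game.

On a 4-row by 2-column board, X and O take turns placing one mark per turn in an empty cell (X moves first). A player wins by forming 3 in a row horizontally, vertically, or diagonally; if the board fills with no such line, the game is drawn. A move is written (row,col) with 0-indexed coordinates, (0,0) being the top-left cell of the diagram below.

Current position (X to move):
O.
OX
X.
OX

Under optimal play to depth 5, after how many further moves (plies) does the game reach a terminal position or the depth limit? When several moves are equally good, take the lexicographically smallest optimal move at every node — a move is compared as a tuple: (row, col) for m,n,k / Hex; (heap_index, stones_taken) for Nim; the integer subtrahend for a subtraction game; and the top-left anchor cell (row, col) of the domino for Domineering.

ply 1, X at O./OX/X./OX | (0,1)=+0→OX/OX/X./OX; (2,1)=+1→O./OX/XX/OX*
ply 2: O./OX/XX/OX is terminal -1 (O); from O./OX/X./OX depth 5

PV length from [O./OX/X./OX]: 1 ply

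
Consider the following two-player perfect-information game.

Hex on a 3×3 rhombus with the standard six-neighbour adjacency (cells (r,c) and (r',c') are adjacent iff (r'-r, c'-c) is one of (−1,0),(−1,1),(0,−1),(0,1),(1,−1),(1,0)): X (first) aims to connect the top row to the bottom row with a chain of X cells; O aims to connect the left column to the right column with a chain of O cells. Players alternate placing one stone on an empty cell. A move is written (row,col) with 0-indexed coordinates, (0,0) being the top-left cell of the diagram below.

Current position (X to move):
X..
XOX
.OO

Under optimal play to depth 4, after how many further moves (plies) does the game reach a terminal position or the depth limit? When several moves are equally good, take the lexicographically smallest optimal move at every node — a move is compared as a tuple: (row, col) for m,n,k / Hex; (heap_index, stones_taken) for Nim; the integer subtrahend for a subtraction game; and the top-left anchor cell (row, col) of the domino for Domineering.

[X../XOX/.OO] X move#1: (0,1):-1/XX./XOX/.OO, (0,2):-1/X.X/XOX/.OO, (2,0):+1/X../XOX/XOO*
[X../XOX/XOO] end (terminal -1, O#2); searched X../XOX/.OO to 4

PV length from [X../XOX/.OO]: 1 ply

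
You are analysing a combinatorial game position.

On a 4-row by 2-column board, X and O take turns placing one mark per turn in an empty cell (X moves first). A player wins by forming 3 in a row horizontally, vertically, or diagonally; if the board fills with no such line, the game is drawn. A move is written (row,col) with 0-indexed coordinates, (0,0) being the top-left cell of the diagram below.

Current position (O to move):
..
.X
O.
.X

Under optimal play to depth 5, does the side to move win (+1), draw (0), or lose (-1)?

value(../.X/O./.X, O) = 0

p1 O@[../.X/O./.X]: (0,0)[O./.X/O./.X]-1 (0,1)[.O/.X/O./.X]-1 (1,0)[../OX/O./.X]-1 (2,1)[../.X/OO/.X]+0* (3,0)[../.X/O./OX]-1
p2 X@[../.X/OO/.X]: (0,0)[X./.X/OO/.X]+0* (0,1)[.X/.X/OO/.X]-1 (1,0)[../XX/OO/.X]+0 (3,0)[../.X/OO/XX]+0
p3 O@[X./.X/OO/.X]: (0,1)[XO/.X/OO/.X]+0* (1,0)[X./OX/OO/.X]+0 (3,0)[X./.X/OO/OX]+0
p4 X@[XO/.X/OO/.X]: (1,0)[XO/XX/OO/.X]+0* (3,0)[XO/.X/OO/XX]+0
p5 O@[XO/XX/OO/.X]: (3,0)[XO/XX/OO/OX]+0*
p6 X@[XO/XX/OO/OX] terminal +0; root [../.X/O./.X] d5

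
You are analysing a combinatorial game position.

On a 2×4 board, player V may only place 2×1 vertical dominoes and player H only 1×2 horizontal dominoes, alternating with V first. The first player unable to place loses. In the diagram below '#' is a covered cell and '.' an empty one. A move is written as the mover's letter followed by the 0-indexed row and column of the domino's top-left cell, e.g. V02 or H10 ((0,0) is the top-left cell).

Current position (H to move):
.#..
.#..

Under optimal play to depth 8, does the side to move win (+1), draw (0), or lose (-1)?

value(.#../.#.., H) = +1

p1 H@[.#../.#..]: H02[.###/.#..]+1* H12[.#../.###]+1
p2 V@[.###/.#..]: V00[####/##..]-1*
p3 H@[####/##..]: H12[####/####]+1*
p4 V@[####/####] terminal -1; root [.#../.#..] d8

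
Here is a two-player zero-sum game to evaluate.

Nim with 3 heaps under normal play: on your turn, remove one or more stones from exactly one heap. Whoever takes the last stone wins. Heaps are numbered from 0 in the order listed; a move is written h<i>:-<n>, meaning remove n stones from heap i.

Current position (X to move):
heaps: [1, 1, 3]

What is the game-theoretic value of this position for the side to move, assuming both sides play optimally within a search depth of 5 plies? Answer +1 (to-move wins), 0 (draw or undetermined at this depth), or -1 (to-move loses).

[(1,1,3)] X move#1: h0:-1:-1/(0,1,3), h1:-1:-1/(1,0,3), h2:-1:-1/(1,1,2), h2:-2:-1/(1,1,1), h2:-3:+1/(1,1,0)*
[(1,1,0)] O move#2: h0:-1:-1/(0,1,0)*, h1:-1:-1/(1,0,0)
[(0,1,0)] X move#3: h1:-1:+1/(0,0,0)*
[(0,0,0)] end (terminal -1, O#4); searched (1,1,3) to 5

value((1,1,3), X) = +1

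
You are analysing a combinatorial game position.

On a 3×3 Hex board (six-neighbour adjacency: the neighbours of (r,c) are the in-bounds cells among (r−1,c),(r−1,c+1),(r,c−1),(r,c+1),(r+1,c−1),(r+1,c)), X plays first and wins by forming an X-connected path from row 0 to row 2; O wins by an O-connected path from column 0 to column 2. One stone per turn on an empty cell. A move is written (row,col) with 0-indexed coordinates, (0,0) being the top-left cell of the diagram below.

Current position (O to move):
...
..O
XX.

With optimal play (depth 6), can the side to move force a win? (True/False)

p1 O@[.../..O/XX.]: (0,0)[O../..O/XX.]-1 (0,1)[.O./..O/XX.]+1* (0,2)[..O/..O/XX.]-1 (1,0)[.../O.O/XX.]-1 (1,1)[.../.OO/XX.]-1 (2,2)[.../..O/XXO]-1
p2 X@[.O./..O/XX.]: (0,0)[XO./..O/XX.]-1* (0,2)[.OX/..O/XX.]-1 (1,0)[.O./X.O/XX.]-1 (1,1)[.O./.XO/XX.]-1 (2,2)[.O./..O/XXX]-1
p3 O@[XO./..O/XX.]: (0,2)[XOO/..O/XX.]-1 (1,0)[XO./O.O/XX.]+1* (1,1)[XO./.OO/XX.]-1 (2,2)[XO./..O/XXO]-1
p4 X@[XO./O.O/XX.]: (0,2)[XOX/O.O/XX.]-1* (1,1)[XO./OXO/XX.]-1 (2,2)[XO./O.O/XXX]-1
p5 O@[XOX/O.O/XX.]: (1,1)[XOX/OOO/XX.]+1* (2,2)[XOX/O.O/XXO]-1
p6 X@[XOX/OOO/XX.] terminal -1; root [.../..O/XX.] d6

O winning at [.../..O/XX.]: True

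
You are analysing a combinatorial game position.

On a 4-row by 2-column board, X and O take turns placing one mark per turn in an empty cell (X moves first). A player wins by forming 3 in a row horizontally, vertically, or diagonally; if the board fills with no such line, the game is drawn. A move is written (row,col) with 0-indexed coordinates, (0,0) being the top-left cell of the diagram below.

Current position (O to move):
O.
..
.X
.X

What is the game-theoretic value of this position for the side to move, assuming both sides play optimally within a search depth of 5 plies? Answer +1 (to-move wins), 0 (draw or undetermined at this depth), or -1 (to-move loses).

value(O./../.X/.X, O) = 0

[O./../.X/.X] O move#1: (0,1):-1/OO/../.X/.X, (1,0):-1/O./O./.X/.X, (1,1):+0/O./.O/.X/.X*, (2,0):-1/O./../OX/.X, (3,0):-1/O./../.X/OX
[O./.O/.X/.X] X move#2: (0,1):+0/OX/.O/.X/.X*, (1,0):+0/O./XO/.X/.X, (2,0):+0/O./.O/XX/.X, (3,0):+0/O./.O/.X/XX
[OX/.O/.X/.X] O move#3: (1,0):+0/OX/OO/.X/.X*, (2,0):+0/OX/.O/OX/.X, (3,0):+0/OX/.O/.X/OX
[OX/OO/.X/.X] X move#4: (2,0):+0/OX/OO/XX/.X*, (3,0):-1/OX/OO/.X/XX
[OX/OO/XX/.X] O move#5: (3,0):+0/OX/OO/XX/OX*
[OX/OO/XX/OX] end (terminal +0, X#6); searched O./../.X/.X to 5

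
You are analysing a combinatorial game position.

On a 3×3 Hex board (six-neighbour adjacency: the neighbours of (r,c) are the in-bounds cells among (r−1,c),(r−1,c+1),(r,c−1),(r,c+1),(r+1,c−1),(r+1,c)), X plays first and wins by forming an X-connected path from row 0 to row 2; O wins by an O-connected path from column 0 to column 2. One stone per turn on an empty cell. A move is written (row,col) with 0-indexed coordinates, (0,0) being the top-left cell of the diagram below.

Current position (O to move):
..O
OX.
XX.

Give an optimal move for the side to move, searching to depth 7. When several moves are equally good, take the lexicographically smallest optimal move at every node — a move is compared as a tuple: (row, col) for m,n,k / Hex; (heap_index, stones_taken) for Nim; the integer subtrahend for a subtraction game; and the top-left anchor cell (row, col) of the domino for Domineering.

ply 1, O at ..O/OX./XX. | (0,0)=-1→O.O/OX./XX.; (0,1)=+1→.OO/OX./XX.*; (1,2)=-1→..O/OXO/XX.; (2,2)=-1→..O/OX./XXO
ply 2: .OO/OX./XX. is terminal -1 (X); from ..O/OX./XX. depth 7

O's best at [..O/OX./XX.]: (0,1)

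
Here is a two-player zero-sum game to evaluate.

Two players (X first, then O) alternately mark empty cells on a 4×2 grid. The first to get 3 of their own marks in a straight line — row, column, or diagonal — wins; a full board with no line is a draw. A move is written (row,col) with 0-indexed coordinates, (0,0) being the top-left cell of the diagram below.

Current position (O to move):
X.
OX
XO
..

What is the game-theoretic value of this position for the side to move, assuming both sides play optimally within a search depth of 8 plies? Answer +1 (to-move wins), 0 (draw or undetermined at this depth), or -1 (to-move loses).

value(X./OX/XO/.., O) = 0

p1 O@[X./OX/XO/..]: (0,1)[XO/OX/XO/..]+0* (3,0)[X./OX/XO/O.]+0 (3,1)[X./OX/XO/.O]+0
p2 X@[XO/OX/XO/..]: (3,0)[XO/OX/XO/X.]+0* (3,1)[XO/OX/XO/.X]+0
p3 O@[XO/OX/XO/X.]: (3,1)[XO/OX/XO/XO]+0*
p4 X@[XO/OX/XO/XO] terminal +0; root [X./OX/XO/..] d8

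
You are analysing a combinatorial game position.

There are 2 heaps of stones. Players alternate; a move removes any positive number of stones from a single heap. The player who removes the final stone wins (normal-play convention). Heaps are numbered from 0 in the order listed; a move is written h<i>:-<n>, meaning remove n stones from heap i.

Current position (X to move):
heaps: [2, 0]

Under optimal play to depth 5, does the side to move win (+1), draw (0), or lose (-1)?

[(2,0)] X move#1: h0:-1:-1/(1,0), h0:-2:+1/(0,0)*
[(0,0)] end (terminal -1, O#2); searched (2,0) to 5

value((2,0), X) = +1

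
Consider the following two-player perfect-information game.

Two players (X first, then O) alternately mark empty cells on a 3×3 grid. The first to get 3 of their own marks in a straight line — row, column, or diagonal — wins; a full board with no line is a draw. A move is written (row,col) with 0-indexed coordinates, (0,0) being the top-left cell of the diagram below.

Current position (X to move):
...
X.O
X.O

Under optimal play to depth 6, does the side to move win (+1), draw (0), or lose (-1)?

value(.../X.O/X.O, X) = +1

ply 1, X at .../X.O/X.O | (0,0)=+1→X../X.O/X.O*; (0,1)=-1→.X./X.O/X.O; (0,2)=+1→..X/X.O/X.O; (1,1)=-1→.../XXO/X.O; (2,1)=-1→.../X.O/XXO
ply 2: X../X.O/X.O is terminal -1 (O); from .../X.O/X.O depth 6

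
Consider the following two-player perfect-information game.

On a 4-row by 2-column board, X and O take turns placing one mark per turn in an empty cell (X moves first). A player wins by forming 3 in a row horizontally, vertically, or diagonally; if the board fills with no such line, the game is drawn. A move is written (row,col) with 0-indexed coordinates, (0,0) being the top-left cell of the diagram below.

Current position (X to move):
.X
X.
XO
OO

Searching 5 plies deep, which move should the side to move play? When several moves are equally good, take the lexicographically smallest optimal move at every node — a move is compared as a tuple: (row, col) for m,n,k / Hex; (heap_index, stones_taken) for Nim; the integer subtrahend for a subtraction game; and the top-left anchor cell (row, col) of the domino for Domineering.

X's best at [.X/X./XO/OO]: (0,0)

p1 X@[.X/X./XO/OO]: (0,0)[XX/X./XO/OO]+1* (1,1)[.X/XX/XO/OO]+0
p2 O@[XX/X./XO/OO] terminal -1; root [.X/X./XO/OO] d5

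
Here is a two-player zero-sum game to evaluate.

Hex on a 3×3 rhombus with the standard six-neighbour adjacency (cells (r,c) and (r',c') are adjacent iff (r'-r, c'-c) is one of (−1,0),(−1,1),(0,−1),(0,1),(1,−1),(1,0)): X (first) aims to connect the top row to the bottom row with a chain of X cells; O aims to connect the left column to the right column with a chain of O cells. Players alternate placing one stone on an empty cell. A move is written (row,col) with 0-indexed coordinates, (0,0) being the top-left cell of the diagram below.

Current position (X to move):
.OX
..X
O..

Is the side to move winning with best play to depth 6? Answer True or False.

[.OX/..X/O..] X move#1: (0,0):+1/XOX/..X/O..*, (1,0):+1/.OX/X.X/O.., (1,1):+1/.OX/.XX/O.., (2,1):+1/.OX/..X/OX., (2,2):+1/.OX/..X/O.X
[XOX/..X/O..] O move#2: (1,0):-1/XOX/O.X/O..*, (1,1):-1/XOX/.OX/O.., (2,1):-1/XOX/..X/OO., (2,2):-1/XOX/..X/O.O
[XOX/O.X/O..] X move#3: (1,1):+1/XOX/OXX/O..*, (2,1):+1/XOX/O.X/OX., (2,2):+1/XOX/O.X/O.X
[XOX/OXX/O..] O move#4: (2,1):-1/XOX/OXX/OO.*, (2,2):-1/XOX/OXX/O.O
[XOX/OXX/OO.] X move#5: (2,2):+1/XOX/OXX/OOX*
[XOX/OXX/OOX] end (terminal -1, O#6); searched .OX/..X/O.. to 6

X winning at [.OX/..X/O..]: True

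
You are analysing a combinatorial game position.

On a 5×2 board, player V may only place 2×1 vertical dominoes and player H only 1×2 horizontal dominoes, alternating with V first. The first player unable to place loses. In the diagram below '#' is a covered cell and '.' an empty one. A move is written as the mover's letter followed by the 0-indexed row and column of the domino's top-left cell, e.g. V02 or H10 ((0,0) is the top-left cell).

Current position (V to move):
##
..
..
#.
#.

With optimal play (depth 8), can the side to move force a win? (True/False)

p1 V@[##/../../#./#.]: V10[##/#./#./#./#.]+1* V11[##/.#/.#/#./#.]+1 V21[##/../.#/##/#.]-1 V31[##/../../##/##]-1
p2 H@[##/#./#./#./#.] terminal -1; root [##/../../#./#.] d8

V winning at [##/../../#./#.]: True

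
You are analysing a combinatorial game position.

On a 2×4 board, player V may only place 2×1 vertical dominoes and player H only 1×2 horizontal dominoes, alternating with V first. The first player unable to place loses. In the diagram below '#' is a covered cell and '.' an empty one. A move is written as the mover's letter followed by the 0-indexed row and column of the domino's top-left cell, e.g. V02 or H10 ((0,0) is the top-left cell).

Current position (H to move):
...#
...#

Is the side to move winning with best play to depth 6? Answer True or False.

H winning at [...#/...#]: True

ply 1, H at ...#/...# | H00=+1→##.#/...#*; H01=+1→.###/...#; H10=+1→...#/##.#; H11=+1→...#/.###
ply 2, V at ##.#/...# | V02=-1→####/..##*
ply 3, H at ####/..## | H10=+1→####/####*
ply 4: ####/#### is terminal -1 (V); from ...#/...# depth 6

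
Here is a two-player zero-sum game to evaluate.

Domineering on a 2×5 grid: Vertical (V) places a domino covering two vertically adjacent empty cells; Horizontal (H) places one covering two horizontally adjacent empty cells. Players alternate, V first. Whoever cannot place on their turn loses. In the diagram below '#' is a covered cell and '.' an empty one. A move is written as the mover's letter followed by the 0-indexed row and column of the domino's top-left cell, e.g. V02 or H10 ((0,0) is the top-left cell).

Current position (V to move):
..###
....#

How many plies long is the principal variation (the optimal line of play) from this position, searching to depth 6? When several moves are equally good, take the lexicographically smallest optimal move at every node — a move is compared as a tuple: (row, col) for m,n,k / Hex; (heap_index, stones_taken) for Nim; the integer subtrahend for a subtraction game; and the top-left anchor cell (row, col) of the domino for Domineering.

p1 V@[..###/....#]: V00[#.###/#...#]-1 V01[.####/.#..#]+1*
p2 H@[.####/.#..#]: H12[.####/.####]-1*
p3 V@[.####/.####]: V00[#####/#####]+1*
p4 H@[#####/#####] terminal -1; root [..###/....#] d6

PV length from [..###/....#]: 3 plies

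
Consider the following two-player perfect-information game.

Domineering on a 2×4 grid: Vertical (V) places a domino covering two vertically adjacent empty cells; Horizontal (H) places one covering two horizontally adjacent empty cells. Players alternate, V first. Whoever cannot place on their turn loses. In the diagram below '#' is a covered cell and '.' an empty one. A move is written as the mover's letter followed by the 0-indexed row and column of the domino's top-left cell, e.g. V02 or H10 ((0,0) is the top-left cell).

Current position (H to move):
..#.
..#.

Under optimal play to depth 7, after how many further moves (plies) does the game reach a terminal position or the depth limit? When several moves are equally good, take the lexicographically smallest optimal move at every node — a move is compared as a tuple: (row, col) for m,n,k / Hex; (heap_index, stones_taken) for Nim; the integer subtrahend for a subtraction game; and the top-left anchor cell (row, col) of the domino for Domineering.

p1 H@[..#./..#.]: H00[###./..#.]+1* H10[..#./###.]+1
p2 V@[###./..#.]: V03[####/..##]-1*
p3 H@[####/..##]: H10[####/####]+1*
p4 V@[####/####] terminal -1; root [..#./..#.] d7

PV length from [..#./..#.]: 3 plies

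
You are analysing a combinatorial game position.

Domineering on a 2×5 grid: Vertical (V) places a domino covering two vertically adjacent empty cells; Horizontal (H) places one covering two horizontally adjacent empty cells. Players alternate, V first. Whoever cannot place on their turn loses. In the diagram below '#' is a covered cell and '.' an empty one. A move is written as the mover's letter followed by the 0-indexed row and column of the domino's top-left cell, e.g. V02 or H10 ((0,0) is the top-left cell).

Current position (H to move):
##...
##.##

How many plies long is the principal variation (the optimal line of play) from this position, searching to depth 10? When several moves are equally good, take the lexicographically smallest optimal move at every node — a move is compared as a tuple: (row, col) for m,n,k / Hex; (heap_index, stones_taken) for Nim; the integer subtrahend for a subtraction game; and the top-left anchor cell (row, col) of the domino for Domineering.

ply 1, H at ##.../##.## | H02=+1→####./##.##*; H03=-1→##.##/##.##
ply 2: ####./##.## is terminal -1 (V); from ##.../##.## depth 10

PV length from [##.../##.##]: 1 ply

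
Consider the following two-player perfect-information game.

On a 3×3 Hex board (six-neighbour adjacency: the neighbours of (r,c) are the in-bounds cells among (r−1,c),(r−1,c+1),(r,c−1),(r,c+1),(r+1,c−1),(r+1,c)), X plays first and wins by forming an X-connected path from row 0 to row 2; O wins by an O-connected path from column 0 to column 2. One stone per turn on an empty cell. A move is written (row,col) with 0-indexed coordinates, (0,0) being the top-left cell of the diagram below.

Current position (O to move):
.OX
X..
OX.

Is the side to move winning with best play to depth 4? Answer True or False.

[.OX/X../OX.] O move#1: (0,0):-1/OOX/X../OX.*, (1,1):-1/.OX/XO./OX., (1,2):-1/.OX/X.O/OX., (2,2):-1/.OX/X../OXO
[OOX/X../OX.] X move#2: (1,1):+1/OOX/XX./OX.*, (1,2):+1/OOX/X.X/OX., (2,2):+1/OOX/X../OXX
[OOX/XX./OX.] end (terminal -1, O#3); searched .OX/X../OX. to 4

O winning at [.OX/X../OX.]: False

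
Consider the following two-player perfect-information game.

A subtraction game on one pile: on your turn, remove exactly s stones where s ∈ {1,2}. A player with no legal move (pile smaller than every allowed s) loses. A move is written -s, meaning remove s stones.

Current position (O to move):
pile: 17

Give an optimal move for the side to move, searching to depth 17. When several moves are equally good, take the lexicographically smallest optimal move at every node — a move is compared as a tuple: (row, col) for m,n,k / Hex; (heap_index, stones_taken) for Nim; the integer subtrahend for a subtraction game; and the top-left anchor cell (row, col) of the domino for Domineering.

p1 O@[17]: -1[16]-1 -2[15]+1*
p2 X@[15]: -1[14]-1* -2[13]-1
p3 O@[14]: -1[13]-1 -2[12]+1*
p4 X@[12]: -1[11]-1* -2[10]-1
p5 O@[11]: -1[10]-1 -2[9]+1*
p6 X@[9]: -1[8]-1* -2[7]-1
p7 O@[8]: -1[7]-1 -2[6]+1*
p8 X@[6]: -1[5]-1* -2[4]-1
p9 O@[5]: -1[4]-1 -2[3]+1*
p10 X@[3]: -1[2]-1* -2[1]-1
p11 O@[2]: -1[1]-1 -2[0]+1*
p12 X@[0] terminal -1; root [17] d17

O's best at [17]: -2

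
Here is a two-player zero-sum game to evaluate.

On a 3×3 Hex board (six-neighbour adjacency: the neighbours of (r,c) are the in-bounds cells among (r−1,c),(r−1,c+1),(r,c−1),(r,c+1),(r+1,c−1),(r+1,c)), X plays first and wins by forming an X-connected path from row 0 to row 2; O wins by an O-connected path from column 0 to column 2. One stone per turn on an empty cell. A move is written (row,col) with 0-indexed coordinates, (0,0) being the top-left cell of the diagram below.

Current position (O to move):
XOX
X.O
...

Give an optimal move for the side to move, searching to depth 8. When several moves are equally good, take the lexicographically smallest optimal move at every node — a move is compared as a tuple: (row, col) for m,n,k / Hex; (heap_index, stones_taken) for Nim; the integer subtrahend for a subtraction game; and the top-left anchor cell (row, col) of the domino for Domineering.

p1 O@[XOX/X.O/...]: (1,1)[XOX/XOO/...]-1 (2,0)[XOX/X.O/O..]+1* (2,1)[XOX/X.O/.O.]-1 (2,2)[XOX/X.O/..O]-1
p2 X@[XOX/X.O/O..]: (1,1)[XOX/XXO/O..]-1* (2,1)[XOX/X.O/OX.]-1 (2,2)[XOX/X.O/O.X]-1
p3 O@[XOX/XXO/O..]: (2,1)[XOX/XXO/OO.]+1* (2,2)[XOX/XXO/O.O]-1
p4 X@[XOX/XXO/OO.] terminal -1; root [XOX/X.O/...] d8

O's best at [XOX/X.O/...]: (2,0)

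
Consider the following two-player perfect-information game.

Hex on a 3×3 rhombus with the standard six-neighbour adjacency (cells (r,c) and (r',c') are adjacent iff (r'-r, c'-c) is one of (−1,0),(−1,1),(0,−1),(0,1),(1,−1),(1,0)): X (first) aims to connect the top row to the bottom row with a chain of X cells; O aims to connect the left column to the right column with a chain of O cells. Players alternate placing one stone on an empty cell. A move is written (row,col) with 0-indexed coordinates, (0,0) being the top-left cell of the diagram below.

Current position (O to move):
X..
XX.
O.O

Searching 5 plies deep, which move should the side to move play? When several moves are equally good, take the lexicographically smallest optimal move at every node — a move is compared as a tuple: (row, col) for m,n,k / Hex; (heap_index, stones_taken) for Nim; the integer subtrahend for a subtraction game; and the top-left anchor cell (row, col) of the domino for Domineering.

O's best at [X../XX./O.O]: (2,1)

[X../XX./O.O] O move#1: (0,1):-1/XO./XX./O.O, (0,2):-1/X.O/XX./O.O, (1,2):-1/X../XXO/O.O, (2,1):+1/X../XX./OOO*
[X../XX./OOO] end (terminal -1, X#2); searched X../XX./O.O to 5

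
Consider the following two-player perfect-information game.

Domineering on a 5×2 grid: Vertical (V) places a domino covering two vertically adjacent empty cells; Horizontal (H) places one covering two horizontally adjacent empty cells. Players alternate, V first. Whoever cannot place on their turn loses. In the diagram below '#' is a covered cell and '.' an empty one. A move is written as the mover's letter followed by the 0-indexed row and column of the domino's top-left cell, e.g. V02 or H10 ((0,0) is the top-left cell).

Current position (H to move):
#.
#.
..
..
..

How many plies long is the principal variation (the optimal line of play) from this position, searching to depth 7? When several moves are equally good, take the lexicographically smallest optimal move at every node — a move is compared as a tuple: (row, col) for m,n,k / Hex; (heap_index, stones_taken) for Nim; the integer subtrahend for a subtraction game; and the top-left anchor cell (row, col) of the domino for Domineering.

[#./#./../../..] H move#1: H20:-1/#./#./##/../.., H30:+1/#./#./../##/..*, H40:-1/#./#./../../##
[#./#./../##/..] V move#2: V01:-1/##/##/../##/..*, V11:-1/#./##/.#/##/..
[##/##/../##/..] H move#3: H20:+1/##/##/##/##/..*, H40:+1/##/##/../##/##
[##/##/##/##/..] end (terminal -1, V#4); searched #./#./../../.. to 7

PV length from [#./#./../../..]: 3 plies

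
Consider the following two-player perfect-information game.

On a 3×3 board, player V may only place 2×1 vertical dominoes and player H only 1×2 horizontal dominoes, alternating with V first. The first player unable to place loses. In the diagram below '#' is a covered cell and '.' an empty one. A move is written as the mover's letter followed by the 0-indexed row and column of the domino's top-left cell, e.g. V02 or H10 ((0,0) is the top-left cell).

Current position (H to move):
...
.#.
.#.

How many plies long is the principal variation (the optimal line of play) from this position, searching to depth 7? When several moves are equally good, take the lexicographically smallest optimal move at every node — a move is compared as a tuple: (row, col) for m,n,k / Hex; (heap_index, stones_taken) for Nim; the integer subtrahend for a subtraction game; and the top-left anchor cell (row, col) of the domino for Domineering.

PV length from [.../.#./.#.]: 2 plies

[.../.#./.#.] H move#1: H00:-1/##./.#./.#.*, H01:-1/.##/.#./.#.
[##./.#./.#.] V move#2: V02:+1/###/.##/.#.*, V10:+1/##./##./##., V12:+1/##./.##/.##
[###/.##/.#.] end (terminal -1, H#3); searched .../.#./.#. to 7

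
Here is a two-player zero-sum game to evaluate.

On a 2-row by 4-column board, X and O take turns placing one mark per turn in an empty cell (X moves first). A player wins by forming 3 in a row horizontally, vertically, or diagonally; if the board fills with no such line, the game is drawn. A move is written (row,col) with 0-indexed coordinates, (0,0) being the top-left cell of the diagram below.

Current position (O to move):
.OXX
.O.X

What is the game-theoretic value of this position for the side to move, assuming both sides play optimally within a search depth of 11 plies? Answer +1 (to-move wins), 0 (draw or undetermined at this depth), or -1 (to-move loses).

value(.OXX/.O.X, O) = 0

p1 O@[.OXX/.O.X]: (0,0)[OOXX/.O.X]+0* (1,0)[.OXX/OO.X]+0 (1,2)[.OXX/.OOX]+0
p2 X@[OOXX/.O.X]: (1,0)[OOXX/XO.X]+0* (1,2)[OOXX/.OXX]+0
p3 O@[OOXX/XO.X]: (1,2)[OOXX/XOOX]+0*
p4 X@[OOXX/XOOX] terminal +0; root [.OXX/.O.X] d11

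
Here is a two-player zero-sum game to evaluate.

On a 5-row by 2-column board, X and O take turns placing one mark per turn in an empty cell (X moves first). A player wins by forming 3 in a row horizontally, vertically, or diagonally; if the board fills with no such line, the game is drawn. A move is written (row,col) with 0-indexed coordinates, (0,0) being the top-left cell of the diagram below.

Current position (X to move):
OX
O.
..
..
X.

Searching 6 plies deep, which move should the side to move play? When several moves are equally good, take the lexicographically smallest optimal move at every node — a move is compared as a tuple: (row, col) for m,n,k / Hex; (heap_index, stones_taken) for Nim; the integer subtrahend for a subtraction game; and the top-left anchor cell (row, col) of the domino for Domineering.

X's best at [OX/O./../../X.]: (2,0)

ply 1, X at OX/O./../../X. | (1,1)=-1→OX/OX/../../X.; (2,0)=+0→OX/O./X./../X.*; (2,1)=-1→OX/O./.X/../X.; (3,0)=-1→OX/O./../X./X.; (3,1)=-1→OX/O./../.X/X.; (4,1)=-1→OX/O./../../XX
ply 2, O at OX/O./X./../X. | (1,1)=-1→OX/OO/X./../X.; (2,1)=-1→OX/O./XO/../X.; (3,0)=+0→OX/O./X./O./X.*; (3,1)=-1→OX/O./X./.O/X.; (4,1)=-1→OX/O./X./../XO
ply 3, X at OX/O./X./O./X. | (1,1)=+0→OX/OX/X./O./X.*; (2,1)=+0→OX/O./XX/O./X.; (3,1)=+0→OX/O./X./OX/X.; (4,1)=+0→OX/O./X./O./XX
ply 4, O at OX/OX/X./O./X. | (2,1)=+0→OX/OX/XO/O./X.*; (3,1)=-1→OX/OX/X./OO/X.; (4,1)=-1→OX/OX/X./O./XO
ply 5, X at OX/OX/XO/O./X. | (3,1)=+0→OX/OX/XO/OX/X.*; (4,1)=+0→OX/OX/XO/O./XX
ply 6, O at OX/OX/XO/OX/X. | (4,1)=+0→OX/OX/XO/OX/XO*
ply 7: OX/OX/XO/OX/XO is terminal +0 (X); from OX/O./../../X. depth 6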